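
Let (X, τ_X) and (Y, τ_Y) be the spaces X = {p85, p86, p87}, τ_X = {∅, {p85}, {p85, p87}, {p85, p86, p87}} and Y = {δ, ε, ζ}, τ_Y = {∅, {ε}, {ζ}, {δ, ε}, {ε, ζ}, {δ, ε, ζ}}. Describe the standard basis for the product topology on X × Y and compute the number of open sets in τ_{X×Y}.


Basis B = {∅ × ∅, {p85} × {ε}, {p85} × {ζ}, {p85} × {δ, ε}, {p85} × {ε, ζ}, {p85, p87} × {ε}, {p85, p87} × {ζ}, {p85} × {δ, ε, ζ}, {p85, p86, p87} × {ε}, {p85, p86, p87} × {ζ}, {p85, p87} × {δ, ε}, {p85, p87} × {ε, ζ}, {p85, p87} × {δ, ε, ζ}, {p85, p86, p87} × {δ, ε}, {p85, p86, p87} × {ε, ζ}, {p85, p86, p87} × {δ, ε, ζ}}; |τ_{X×Y}| = 40.

Enumerate products U × V with U ∈ τ_X, V ∈ τ_Y (deduplicated):
  ∅ × ∅ = {} (∅)
  {p85} × {ε} = {(p85,ε)}
  {p85} × {ζ} = {(p85,ζ)}
  {p85} × {δ, ε} = {(p85,δ), (p85,ε)}
  {p85} × {ε, ζ} = {(p85,ε), (p85,ζ)}
  {p85, p87} × {ε} = {(p85,ε), (p87,ε)}
  {p85, p87} × {ζ} = {(p85,ζ), (p87,ζ)}
  {p85} × {δ, ε, ζ} = {(p85,δ), (p85,ε), (p85,ζ)}
  {p85, p86, p87} × {ε} = {(p85,ε), (p86,ε), (p87,ε)}
  {p85, p86, p87} × {ζ} = {(p85,ζ), (p86,ζ), (p87,ζ)}
  {p85, p87} × {δ, ε} = {(p85,δ), (p85,ε), (p87,δ), (p87,ε)}
  {p85, p87} × {ε, ζ} = {(p85,ε), (p85,ζ), (p87,ε), (p87,ζ)}
  {p85, p87} × {δ, ε, ζ} = {(p85,δ), (p85,ε), (p85,ζ), (p87,δ), (p87,ε), (p87,ζ)}
  {p85, p86, p87} × {δ, ε} = {(p85,δ), (p85,ε), (p86,δ), (p86,ε), (p87,δ), (p87,ε)}
  {p85, p86, p87} × {ε, ζ} = {(p85,ε), (p85,ζ), (p86,ε), (p86,ζ), (p87,ε), (p87,ζ)}
  {p85, p86, p87} × {δ, ε, ζ} = {(p85,δ), (p85,ε), (p85,ζ), (p86,δ), (p86,ε), (p86,ζ), (p87,δ), (p87,ε), (p87,ζ)}
These 16 distinct sets form the basis B.
Close under arbitrary unions to get τ_{X×Y}; counting gives |τ_{X×Y}| = 40.


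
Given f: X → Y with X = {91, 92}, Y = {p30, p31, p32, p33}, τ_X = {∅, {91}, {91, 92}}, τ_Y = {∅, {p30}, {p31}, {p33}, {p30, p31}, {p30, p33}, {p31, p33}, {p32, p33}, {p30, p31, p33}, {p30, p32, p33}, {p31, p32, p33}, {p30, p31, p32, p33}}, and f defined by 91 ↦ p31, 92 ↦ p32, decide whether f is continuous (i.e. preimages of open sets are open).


f is NOT continuous.

Compute f^{-1}(U) for each U ∈ τ_Y:
  U = ∅: f^{-1}(U) = ∅ ∈ τ_X ✓.
  U = {p30}: f^{-1}(U) = ∅ ∈ τ_X ✓.
  U = {p31}: f^{-1}(U) = {91} ∈ τ_X ✓.
  U = {p33}: f^{-1}(U) = ∅ ∈ τ_X ✓.
  U = {p30, p31}: f^{-1}(U) = {91} ∈ τ_X ✓.
  U = {p30, p33}: f^{-1}(U) = ∅ ∈ τ_X ✓.
  U = {p31, p33}: f^{-1}(U) = {91} ∈ τ_X ✓.
  U = {p32, p33}: f^{-1}(U) = {92} ∉ τ_X ✗.
  U = {p30, p31, p33}: f^{-1}(U) = {91} ∈ τ_X ✓.
  U = {p30, p32, p33}: f^{-1}(U) = {92} ∉ τ_X ✗.
  U = {p31, p32, p33}: f^{-1}(U) = {91, 92} ∈ τ_X ✓.
  U = {p30, p31, p32, p33}: f^{-1}(U) = {91, 92} ∈ τ_X ✓.
Found U = {p32, p33} with f^{-1}(U) = {92} not in τ_X. Therefore f is NOT continuous.


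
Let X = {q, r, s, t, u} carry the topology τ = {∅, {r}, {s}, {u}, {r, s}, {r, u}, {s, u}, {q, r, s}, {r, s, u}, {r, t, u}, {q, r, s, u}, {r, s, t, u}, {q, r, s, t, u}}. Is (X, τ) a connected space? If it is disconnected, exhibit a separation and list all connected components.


(X, τ) is connected.

Find clopen sets (U ∈ τ with X ∖ U ∈ τ):
  U = ∅, X ∖ U = {q, r, s, t, u} — both open, so U is clopen.
  U = {q, r, s, t, u}, X ∖ U = ∅ — both open, so U is clopen.
Only trivial clopens (∅ and X) exist, so (X, τ) is connected.
Compute connected components by grouping points that agree on all clopens:
  component: {q, r, s, t, u}


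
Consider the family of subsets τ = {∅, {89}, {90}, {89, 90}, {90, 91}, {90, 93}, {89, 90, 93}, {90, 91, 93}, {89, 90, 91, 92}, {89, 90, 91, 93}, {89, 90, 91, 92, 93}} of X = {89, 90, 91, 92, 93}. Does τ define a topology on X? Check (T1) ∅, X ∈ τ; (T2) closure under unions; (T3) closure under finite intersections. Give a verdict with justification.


τ is NOT a topology on X.

Axiom (T1): ∅ ∈ τ? Yes; X ∈ τ? Yes.
Axiom (T2/T3): check pairwise unions and intersections of members of τ.
Counterexample for (T2): {89} ∪ {90, 91} = {89, 90, 91} ∉ τ. Therefore τ is NOT a topology.


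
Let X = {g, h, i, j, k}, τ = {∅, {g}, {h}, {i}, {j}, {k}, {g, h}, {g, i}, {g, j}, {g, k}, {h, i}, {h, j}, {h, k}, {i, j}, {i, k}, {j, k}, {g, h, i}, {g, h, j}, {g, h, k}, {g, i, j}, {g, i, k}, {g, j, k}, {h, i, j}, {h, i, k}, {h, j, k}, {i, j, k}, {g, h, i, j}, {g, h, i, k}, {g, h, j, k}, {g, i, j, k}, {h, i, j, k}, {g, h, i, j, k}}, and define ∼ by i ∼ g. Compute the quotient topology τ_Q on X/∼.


X/∼ = {[g=i], [h], [j], [k]}; |τ_Q| = 16.

Equivalence classes: [g=i], [h], [j], [k].
Quotient map π: X → X/∼ sends g ↦ [g=i], h ↦ [h], i ↦ [g=i], j ↦ [j], k ↦ [k].
For each subset V ⊆ X/∼, compute π^{-1}(V) ⊆ X and check whether π^{-1}(V) ∈ τ. V is open in τ_Q iff π^{-1}(V) ∈ τ.
  V = {}: π^{-1}(V) = ∅ ∈ τ ✓.
  V = {[g=i]}: π^{-1}(V) = {g, i} ∈ τ ✓.
  V = {[h]}: π^{-1}(V) = {h} ∈ τ ✓.
  V = {[g=i], [h]}: π^{-1}(V) = {g, h, i} ∈ τ ✓.
  V = {[j]}: π^{-1}(V) = {j} ∈ τ ✓.
  V = {[g=i], [j]}: π^{-1}(V) = {g, i, j} ∈ τ ✓.
  V = {[h], [j]}: π^{-1}(V) = {h, j} ∈ τ ✓.
  V = {[g=i], [h], [j]}: π^{-1}(V) = {g, h, i, j} ∈ τ ✓.
  V = {[k]}: π^{-1}(V) = {k} ∈ τ ✓.
  V = {[g=i], [k]}: π^{-1}(V) = {g, i, k} ∈ τ ✓.
  V = {[h], [k]}: π^{-1}(V) = {h, k} ∈ τ ✓.
  V = {[g=i], [h], [k]}: π^{-1}(V) = {g, h, i, k} ∈ τ ✓.
  V = {[j], [k]}: π^{-1}(V) = {j, k} ∈ τ ✓.
  V = {[g=i], [j], [k]}: π^{-1}(V) = {g, i, j, k} ∈ τ ✓.
  V = {[h], [j], [k]}: π^{-1}(V) = {h, j, k} ∈ τ ✓.
  V = {[g=i], [h], [j], [k]}: π^{-1}(V) = {g, h, i, j, k} ∈ τ ✓.
Open sets in the quotient: τ_Q = {{}, {[g=i]}, {[h]}, {[g=i], [h]}, {[j]}, {[g=i], [j]}, {[h], [j]}, {[g=i], [h], [j]}, {[k]}, {[g=i], [k]}, {[h], [k]}, {[g=i], [h], [k]}, {[j], [k]}, {[g=i], [j], [k]}, {[h], [j], [k]}, {[g=i], [h], [j], [k]}} (16 elements).


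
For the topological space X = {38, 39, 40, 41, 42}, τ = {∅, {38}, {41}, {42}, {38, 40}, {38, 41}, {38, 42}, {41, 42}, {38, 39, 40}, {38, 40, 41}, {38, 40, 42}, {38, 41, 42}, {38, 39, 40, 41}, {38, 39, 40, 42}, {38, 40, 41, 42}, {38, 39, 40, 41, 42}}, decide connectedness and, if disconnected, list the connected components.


(X, τ) is disconnected; components = [{41}, {42}, {38, 39, 40}].

Find clopen sets (U ∈ τ with X ∖ U ∈ τ):
  U = ∅, X ∖ U = {38, 39, 40, 41, 42} — both open, so U is clopen.
  U = {41}, X ∖ U = {38, 39, 40, 42} — both open, so U is clopen.
  U = {42}, X ∖ U = {38, 39, 40, 41} — both open, so U is clopen.
  U = {41, 42}, X ∖ U = {38, 39, 40} — both open, so U is clopen.
  U = {38, 39, 40}, X ∖ U = {41, 42} — both open, so U is clopen.
  U = {38, 39, 40, 41}, X ∖ U = {42} — both open, so U is clopen.
  U = {38, 39, 40, 42}, X ∖ U = {41} — both open, so U is clopen.
  U = {38, 39, 40, 41, 42}, X ∖ U = ∅ — both open, so U is clopen.
Nontrivial clopen(s) exist: e.g. {38, 39, 40, 42}. So (X, τ) is disconnected.
Compute connected components by grouping points that agree on all clopens:
  component: {41}
  component: {42}
  component: {38, 39, 40}


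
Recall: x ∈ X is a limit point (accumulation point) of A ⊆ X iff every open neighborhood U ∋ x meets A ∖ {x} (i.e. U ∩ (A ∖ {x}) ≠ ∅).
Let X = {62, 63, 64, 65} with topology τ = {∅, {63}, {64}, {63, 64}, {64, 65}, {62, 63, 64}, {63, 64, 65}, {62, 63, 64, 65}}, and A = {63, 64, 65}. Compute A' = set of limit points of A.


A' = {62, 65}

For each x ∈ X, list the open sets U ∈ τ with x ∈ U, then check whether U ∩ (A ∖ {x}) ≠ ∅ for every such U.
  x = 62: opens ∋ x are {62, 63, 64}, {62, 63, 64, 65}; each meets A ∖ {62}, so x IS a limit point.
  x = 63: open {63} ∋ x has {63} ∩ (A ∖ {63}) = ∅, so x is NOT a limit point.
  x = 64: open {64} ∋ x has {64} ∩ (A ∖ {64}) = ∅, so x is NOT a limit point.
  x = 65: opens ∋ x are {64, 65}, {63, 64, 65}, {62, 63, 64, 65}; each meets A ∖ {65}, so x IS a limit point.
Collecting: A' = {62, 65}.


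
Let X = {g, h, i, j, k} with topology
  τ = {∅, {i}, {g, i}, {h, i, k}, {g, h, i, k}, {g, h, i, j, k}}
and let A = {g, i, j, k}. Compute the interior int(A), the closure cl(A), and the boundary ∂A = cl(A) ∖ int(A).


int(A) = {g, i}, cl(A) = {g, h, i, j, k}, ∂A = {h, j, k}.

Closed sets in (X, τ) are complements of opens:
  closed(X, τ) = {∅, {j}, {g, j}, {h, j, k}, {g, h, j, k}, {g, h, i, j, k}}.
int(A) = ⋃ {U ∈ τ : U ⊆ A}. Opens contained in A: ∅, {i}, {g, i}.
Taking the union of these: int(A) = {g, i}.
cl(A) = ⋂ {C closed : A ⊆ C}. Closed sets containing A: {g, h, i, j, k}.
Intersecting these: cl(A) = {g, h, i, j, k}.
∂A = cl(A) ∖ int(A) = {g, h, i, j, k} ∖ {g, i} = {h, j, k}.


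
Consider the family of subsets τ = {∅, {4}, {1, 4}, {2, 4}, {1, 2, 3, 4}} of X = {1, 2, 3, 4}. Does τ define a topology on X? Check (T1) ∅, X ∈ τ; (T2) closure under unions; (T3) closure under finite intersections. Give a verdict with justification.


τ is NOT a topology on X.

Axiom (T1): ∅ ∈ τ? Yes; X ∈ τ? Yes.
Axiom (T2/T3): check pairwise unions and intersections of members of τ.
Counterexample for (T2): {1, 4} ∪ {2, 4} = {1, 2, 4} ∉ τ. Therefore τ is NOT a topology.


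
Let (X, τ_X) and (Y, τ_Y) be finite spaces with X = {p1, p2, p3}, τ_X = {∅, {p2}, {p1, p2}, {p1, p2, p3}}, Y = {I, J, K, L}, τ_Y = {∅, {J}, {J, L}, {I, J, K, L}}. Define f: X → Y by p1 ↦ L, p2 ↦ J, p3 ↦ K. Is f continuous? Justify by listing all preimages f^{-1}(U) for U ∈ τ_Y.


f IS continuous.

Compute f^{-1}(U) for each U ∈ τ_Y:
  U = ∅: f^{-1}(U) = ∅ ∈ τ_X ✓.
  U = {J}: f^{-1}(U) = {p2} ∈ τ_X ✓.
  U = {J, L}: f^{-1}(U) = {p1, p2} ∈ τ_X ✓.
  U = {I, J, K, L}: f^{-1}(U) = {p1, p2, p3} ∈ τ_X ✓.
Every preimage lies in τ_X, so f IS continuous.


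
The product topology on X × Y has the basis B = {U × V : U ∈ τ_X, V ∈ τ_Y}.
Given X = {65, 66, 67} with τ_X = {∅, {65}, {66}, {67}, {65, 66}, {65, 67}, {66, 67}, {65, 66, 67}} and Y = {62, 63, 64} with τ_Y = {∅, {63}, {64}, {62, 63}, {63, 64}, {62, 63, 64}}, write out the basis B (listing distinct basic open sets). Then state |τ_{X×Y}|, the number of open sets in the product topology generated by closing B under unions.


Basis B = {∅ × ∅, {65} × {63}, {65} × {64}, {66} × {63}, {66} × {64}, {67} × {63}, {67} × {64}, {65} × {62, 63}, {65} × {63, 64}, {65, 66} × {63}, {65, 67} × {63}, {65, 66} × {64}, {65, 67} × {64}, {66} × {62, 63}, {66} × {63, 64}, {66, 67} × {63}, {66, 67} × {64}, {67} × {62, 63}, {67} × {63, 64}, {65} × {62, 63, 64}, {65, 66, 67} × {63}, {65, 66, 67} × {64}, {66} × {62, 63, 64}, {67} × {62, 63, 64}, {65, 66} × {62, 63}, {65, 67} × {62, 63}, {65, 66} × {63, 64}, {65, 67} × {63, 64}, {66, 67} × {62, 63}, {66, 67} × {63, 64}, {65, 66} × {62, 63, 64}, {65, 67} × {62, 63, 64}, {65, 66, 67} × {62, 63}, {65, 66, 67} × {63, 64}, {66, 67} × {62, 63, 64}, {65, 66, 67} × {62, 63, 64}}; |τ_{X×Y}| = 216.

Enumerate products U × V with U ∈ τ_X, V ∈ τ_Y (deduplicated):
  ∅ × ∅ = {} (∅)
  {65} × {63} = {(65,63)}
  {65} × {64} = {(65,64)}
  {66} × {63} = {(66,63)}
  {66} × {64} = {(66,64)}
  {67} × {63} = {(67,63)}
  {67} × {64} = {(67,64)}
  {65} × {62, 63} = {(65,62), (65,63)}
  {65} × {63, 64} = {(65,63), (65,64)}
  {65, 66} × {63} = {(65,63), (66,63)}
  {65, 67} × {63} = {(65,63), (67,63)}
  {65, 66} × {64} = {(65,64), (66,64)}
  {65, 67} × {64} = {(65,64), (67,64)}
  {66} × {62, 63} = {(66,62), (66,63)}
  {66} × {63, 64} = {(66,63), (66,64)}
  {66, 67} × {63} = {(66,63), (67,63)}
  {66, 67} × {64} = {(66,64), (67,64)}
  {67} × {62, 63} = {(67,62), (67,63)}
  {67} × {63, 64} = {(67,63), (67,64)}
  {65} × {62, 63, 64} = {(65,62), (65,63), (65,64)}
  {65, 66, 67} × {63} = {(65,63), (66,63), (67,63)}
  {65, 66, 67} × {64} = {(65,64), (66,64), (67,64)}
  {66} × {62, 63, 64} = {(66,62), (66,63), (66,64)}
  {67} × {62, 63, 64} = {(67,62), (67,63), (67,64)}
  {65, 66} × {62, 63} = {(65,62), (65,63), (66,62), (66,63)}
  {65, 67} × {62, 63} = {(65,62), (65,63), (67,62), (67,63)}
  {65, 66} × {63, 64} = {(65,63), (65,64), (66,63), (66,64)}
  {65, 67} × {63, 64} = {(65,63), (65,64), (67,63), (67,64)}
  {66, 67} × {62, 63} = {(66,62), (66,63), (67,62), (67,63)}
  {66, 67} × {63, 64} = {(66,63), (66,64), (67,63), (67,64)}
  {65, 66} × {62, 63, 64} = {(65,62), (65,63), (65,64), (66,62), (66,63), (66,64)}
  {65, 67} × {62, 63, 64} = {(65,62), (65,63), (65,64), (67,62), (67,63), (67,64)}
  {65, 66, 67} × {62, 63} = {(65,62), (65,63), (66,62), (66,63), (67,62), (67,63)}
  {65, 66, 67} × {63, 64} = {(65,63), (65,64), (66,63), (66,64), (67,63), (67,64)}
  {66, 67} × {62, 63, 64} = {(66,62), (66,63), (66,64), (67,62), (67,63), (67,64)}
  {65, 66, 67} × {62, 63, 64} = {(65,62), (65,63), (65,64), (66,62), (66,63), (66,64), (67,62), (67,63), (67,64)}
These 36 distinct sets form the basis B.
Close under arbitrary unions to get τ_{X×Y}; counting gives |τ_{X×Y}| = 216.


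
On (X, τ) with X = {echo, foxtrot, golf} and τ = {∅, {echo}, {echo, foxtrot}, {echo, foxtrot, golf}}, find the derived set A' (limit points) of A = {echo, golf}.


A' = {foxtrot, golf}

For each x ∈ X, list the open sets U ∈ τ with x ∈ U, then check whether U ∩ (A ∖ {x}) ≠ ∅ for every such U.
  x = echo: open {echo} ∋ x has {echo} ∩ (A ∖ {echo}) = ∅, so x is NOT a limit point.
  x = foxtrot: opens ∋ x are {echo, foxtrot}, {echo, foxtrot, golf}; each meets A ∖ {foxtrot}, so x IS a limit point.
  x = golf: opens ∋ x are {echo, foxtrot, golf}; each meets A ∖ {golf}, so x IS a limit point.
Collecting: A' = {foxtrot, golf}.


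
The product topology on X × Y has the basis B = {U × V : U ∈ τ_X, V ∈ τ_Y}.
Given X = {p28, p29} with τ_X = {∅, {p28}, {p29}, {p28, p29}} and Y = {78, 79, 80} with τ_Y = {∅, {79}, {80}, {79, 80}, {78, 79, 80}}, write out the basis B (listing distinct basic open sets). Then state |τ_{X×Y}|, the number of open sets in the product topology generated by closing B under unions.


Basis B = {∅ × ∅, {p28} × {79}, {p28} × {80}, {p29} × {79}, {p29} × {80}, {p28} × {79, 80}, {p28, p29} × {79}, {p28, p29} × {80}, {p29} × {79, 80}, {p28} × {78, 79, 80}, {p29} × {78, 79, 80}, {p28, p29} × {79, 80}, {p28, p29} × {78, 79, 80}}; |τ_{X×Y}| = 25.

Enumerate products U × V with U ∈ τ_X, V ∈ τ_Y (deduplicated):
  ∅ × ∅ = {} (∅)
  {p28} × {79} = {(p28,79)}
  {p28} × {80} = {(p28,80)}
  {p29} × {79} = {(p29,79)}
  {p29} × {80} = {(p29,80)}
  {p28} × {79, 80} = {(p28,79), (p28,80)}
  {p28, p29} × {79} = {(p28,79), (p29,79)}
  {p28, p29} × {80} = {(p28,80), (p29,80)}
  {p29} × {79, 80} = {(p29,79), (p29,80)}
  {p28} × {78, 79, 80} = {(p28,78), (p28,79), (p28,80)}
  {p29} × {78, 79, 80} = {(p29,78), (p29,79), (p29,80)}
  {p28, p29} × {79, 80} = {(p28,79), (p28,80), (p29,79), (p29,80)}
  {p28, p29} × {78, 79, 80} = {(p28,78), (p28,79), (p28,80), (p29,78), (p29,79), (p29,80)}
These 13 distinct sets form the basis B.
Close under arbitrary unions to get τ_{X×Y}; counting gives |τ_{X×Y}| = 25.


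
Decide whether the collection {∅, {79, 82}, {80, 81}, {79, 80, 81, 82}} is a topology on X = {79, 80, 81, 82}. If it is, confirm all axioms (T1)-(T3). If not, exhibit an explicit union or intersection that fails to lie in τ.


τ IS a topology on X.

Axiom (T1): ∅ ∈ τ? Yes; X ∈ τ? Yes.
Axiom (T2/T3): check pairwise unions and intersections of members of τ.
All pairwise intersections and unions checked — each lies in τ. Therefore τ satisfies (T1), (T2), (T3): it IS a topology on X.


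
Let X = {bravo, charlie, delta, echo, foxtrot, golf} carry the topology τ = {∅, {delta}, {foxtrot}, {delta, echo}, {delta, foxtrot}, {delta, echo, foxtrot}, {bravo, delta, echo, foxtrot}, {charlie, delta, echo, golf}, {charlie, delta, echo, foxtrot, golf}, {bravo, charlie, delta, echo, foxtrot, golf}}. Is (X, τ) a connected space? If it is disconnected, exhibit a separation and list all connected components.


(X, τ) is connected.

Find clopen sets (U ∈ τ with X ∖ U ∈ τ):
  U = ∅, X ∖ U = {bravo, charlie, delta, echo, foxtrot, golf} — both open, so U is clopen.
  U = {bravo, charlie, delta, echo, foxtrot, golf}, X ∖ U = ∅ — both open, so U is clopen.
Only trivial clopens (∅ and X) exist, so (X, τ) is connected.
Compute connected components by grouping points that agree on all clopens:
  component: {bravo, charlie, delta, echo, foxtrot, golf}


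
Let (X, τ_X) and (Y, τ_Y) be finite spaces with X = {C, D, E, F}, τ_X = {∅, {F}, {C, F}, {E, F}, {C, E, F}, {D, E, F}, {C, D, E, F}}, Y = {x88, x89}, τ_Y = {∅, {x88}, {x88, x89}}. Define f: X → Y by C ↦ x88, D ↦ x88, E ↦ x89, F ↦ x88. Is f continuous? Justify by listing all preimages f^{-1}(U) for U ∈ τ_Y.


f is NOT continuous.

Compute f^{-1}(U) for each U ∈ τ_Y:
  U = ∅: f^{-1}(U) = ∅ ∈ τ_X ✓.
  U = {x88}: f^{-1}(U) = {C, D, F} ∉ τ_X ✗.
  U = {x88, x89}: f^{-1}(U) = {C, D, E, F} ∈ τ_X ✓.
Found U = {x88} with f^{-1}(U) = {C, D, F} not in τ_X. Therefore f is NOT continuous.


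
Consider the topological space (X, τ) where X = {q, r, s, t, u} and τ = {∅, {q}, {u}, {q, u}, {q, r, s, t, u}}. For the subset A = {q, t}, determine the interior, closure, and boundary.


int(A) = {q}, cl(A) = {q, r, s, t}, ∂A = {r, s, t}.

Closed sets in (X, τ) are complements of opens:
  closed(X, τ) = {∅, {r, s, t}, {q, r, s, t}, {r, s, t, u}, {q, r, s, t, u}}.
int(A) = ⋃ {U ∈ τ : U ⊆ A}. Opens contained in A: ∅, {q}.
Taking the union of these: int(A) = {q}.
cl(A) = ⋂ {C closed : A ⊆ C}. Closed sets containing A: {q, r, s, t}, {q, r, s, t, u}.
Intersecting these: cl(A) = {q, r, s, t}.
∂A = cl(A) ∖ int(A) = {q, r, s, t} ∖ {q} = {r, s, t}.


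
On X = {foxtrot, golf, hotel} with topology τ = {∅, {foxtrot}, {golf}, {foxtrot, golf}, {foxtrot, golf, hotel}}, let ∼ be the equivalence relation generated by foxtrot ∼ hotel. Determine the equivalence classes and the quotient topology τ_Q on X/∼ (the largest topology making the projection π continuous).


X/∼ = {[foxtrot=hotel], [golf]}; |τ_Q| = 3.

Equivalence classes: [foxtrot=hotel], [golf].
Quotient map π: X → X/∼ sends foxtrot ↦ [foxtrot=hotel], golf ↦ [golf], hotel ↦ [foxtrot=hotel].
For each subset V ⊆ X/∼, compute π^{-1}(V) ⊆ X and check whether π^{-1}(V) ∈ τ. V is open in τ_Q iff π^{-1}(V) ∈ τ.
  V = {}: π^{-1}(V) = ∅ ∈ τ ✓.
  V = {[foxtrot=hotel]}: π^{-1}(V) = {foxtrot, hotel} ∉ τ ✗.
  V = {[golf]}: π^{-1}(V) = {golf} ∈ τ ✓.
  V = {[foxtrot=hotel], [golf]}: π^{-1}(V) = {foxtrot, golf, hotel} ∈ τ ✓.
Open sets in the quotient: τ_Q = {{}, {[golf]}, {[foxtrot=hotel], [golf]}} (3 elements).


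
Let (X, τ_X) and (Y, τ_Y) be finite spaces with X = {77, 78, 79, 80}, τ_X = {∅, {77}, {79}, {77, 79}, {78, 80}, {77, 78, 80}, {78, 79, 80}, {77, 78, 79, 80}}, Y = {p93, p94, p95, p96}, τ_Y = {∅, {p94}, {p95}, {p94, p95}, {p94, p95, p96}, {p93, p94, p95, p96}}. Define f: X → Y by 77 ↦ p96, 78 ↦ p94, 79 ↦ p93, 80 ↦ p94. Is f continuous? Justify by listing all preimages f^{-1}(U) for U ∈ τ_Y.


f IS continuous.

Compute f^{-1}(U) for each U ∈ τ_Y:
  U = ∅: f^{-1}(U) = ∅ ∈ τ_X ✓.
  U = {p94}: f^{-1}(U) = {78, 80} ∈ τ_X ✓.
  U = {p95}: f^{-1}(U) = ∅ ∈ τ_X ✓.
  U = {p94, p95}: f^{-1}(U) = {78, 80} ∈ τ_X ✓.
  U = {p94, p95, p96}: f^{-1}(U) = {77, 78, 80} ∈ τ_X ✓.
  U = {p93, p94, p95, p96}: f^{-1}(U) = {77, 78, 79, 80} ∈ τ_X ✓.
Every preimage lies in τ_X, so f IS continuous.


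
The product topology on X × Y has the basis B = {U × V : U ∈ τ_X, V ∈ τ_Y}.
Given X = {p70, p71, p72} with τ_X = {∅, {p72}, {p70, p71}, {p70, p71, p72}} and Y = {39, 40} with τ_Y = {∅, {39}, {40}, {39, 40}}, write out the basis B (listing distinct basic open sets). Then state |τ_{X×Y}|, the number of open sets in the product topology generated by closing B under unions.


Basis B = {∅ × ∅, {p72} × {39}, {p72} × {40}, {p70, p71} × {39}, {p70, p71} × {40}, {p72} × {39, 40}, {p70, p71, p72} × {39}, {p70, p71, p72} × {40}, {p70, p71} × {39, 40}, {p70, p71, p72} × {39, 40}}; |τ_{X×Y}| = 16.

Enumerate products U × V with U ∈ τ_X, V ∈ τ_Y (deduplicated):
  ∅ × ∅ = {} (∅)
  {p72} × {39} = {(p72,39)}
  {p72} × {40} = {(p72,40)}
  {p70, p71} × {39} = {(p70,39), (p71,39)}
  {p70, p71} × {40} = {(p70,40), (p71,40)}
  {p72} × {39, 40} = {(p72,39), (p72,40)}
  {p70, p71, p72} × {39} = {(p70,39), (p71,39), (p72,39)}
  {p70, p71, p72} × {40} = {(p70,40), (p71,40), (p72,40)}
  {p70, p71} × {39, 40} = {(p70,39), (p70,40), (p71,39), (p71,40)}
  {p70, p71, p72} × {39, 40} = {(p70,39), (p70,40), (p71,39), (p71,40), (p72,39), (p72,40)}
These 10 distinct sets form the basis B.
Close under arbitrary unions to get τ_{X×Y}; counting gives |τ_{X×Y}| = 16.


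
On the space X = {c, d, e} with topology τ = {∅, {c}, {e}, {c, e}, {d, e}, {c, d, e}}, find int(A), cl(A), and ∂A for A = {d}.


int(A) = ∅, cl(A) = {d}, ∂A = {d}.

Closed sets in (X, τ) are complements of opens:
  closed(X, τ) = {∅, {c}, {d}, {c, d}, {d, e}, {c, d, e}}.
int(A) = ⋃ {U ∈ τ : U ⊆ A}. Opens contained in A: ∅.
Taking the union of these: int(A) = ∅.
cl(A) = ⋂ {C closed : A ⊆ C}. Closed sets containing A: {d}, {c, d}, {d, e}, {c, d, e}.
Intersecting these: cl(A) = {d}.
∂A = cl(A) ∖ int(A) = {d} ∖ ∅ = {d}.


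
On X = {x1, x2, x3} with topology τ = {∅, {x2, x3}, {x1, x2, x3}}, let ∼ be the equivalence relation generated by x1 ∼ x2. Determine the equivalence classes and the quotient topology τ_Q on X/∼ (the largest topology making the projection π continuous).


X/∼ = {[x1=x2], [x3]}; |τ_Q| = 2.

Equivalence classes: [x1=x2], [x3].
Quotient map π: X → X/∼ sends x1 ↦ [x1=x2], x2 ↦ [x1=x2], x3 ↦ [x3].
For each subset V ⊆ X/∼, compute π^{-1}(V) ⊆ X and check whether π^{-1}(V) ∈ τ. V is open in τ_Q iff π^{-1}(V) ∈ τ.
  V = {}: π^{-1}(V) = ∅ ∈ τ ✓.
  V = {[x1=x2]}: π^{-1}(V) = {x1, x2} ∉ τ ✗.
  V = {[x3]}: π^{-1}(V) = {x3} ∉ τ ✗.
  V = {[x1=x2], [x3]}: π^{-1}(V) = {x1, x2, x3} ∈ τ ✓.
Open sets in the quotient: τ_Q = {{}, {[x1=x2], [x3]}} (2 elements).


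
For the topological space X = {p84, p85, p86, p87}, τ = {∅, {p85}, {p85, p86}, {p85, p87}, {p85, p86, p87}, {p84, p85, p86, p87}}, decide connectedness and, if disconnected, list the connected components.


(X, τ) is connected.

Find clopen sets (U ∈ τ with X ∖ U ∈ τ):
  U = ∅, X ∖ U = {p84, p85, p86, p87} — both open, so U is clopen.
  U = {p84, p85, p86, p87}, X ∖ U = ∅ — both open, so U is clopen.
Only trivial clopens (∅ and X) exist, so (X, τ) is connected.
Compute connected components by grouping points that agree on all clopens:
  component: {p84, p85, p86, p87}


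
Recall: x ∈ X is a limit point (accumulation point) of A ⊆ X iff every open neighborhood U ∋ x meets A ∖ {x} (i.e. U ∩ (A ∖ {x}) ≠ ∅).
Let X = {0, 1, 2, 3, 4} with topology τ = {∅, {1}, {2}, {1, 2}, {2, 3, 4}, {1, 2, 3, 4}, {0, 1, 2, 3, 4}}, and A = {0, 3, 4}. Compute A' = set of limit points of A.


A' = {0, 3, 4}

For each x ∈ X, list the open sets U ∈ τ with x ∈ U, then check whether U ∩ (A ∖ {x}) ≠ ∅ for every such U.
  x = 0: opens ∋ x are {0, 1, 2, 3, 4}; each meets A ∖ {0}, so x IS a limit point.
  x = 1: open {1} ∋ x has {1} ∩ (A ∖ {1}) = ∅, so x is NOT a limit point.
  x = 2: open {2} ∋ x has {2} ∩ (A ∖ {2}) = ∅, so x is NOT a limit point.
  x = 3: opens ∋ x are {2, 3, 4}, {1, 2, 3, 4}, {0, 1, 2, 3, 4}; each meets A ∖ {3}, so x IS a limit point.
  x = 4: opens ∋ x are {2, 3, 4}, {1, 2, 3, 4}, {0, 1, 2, 3, 4}; each meets A ∖ {4}, so x IS a limit point.
Collecting: A' = {0, 3, 4}.


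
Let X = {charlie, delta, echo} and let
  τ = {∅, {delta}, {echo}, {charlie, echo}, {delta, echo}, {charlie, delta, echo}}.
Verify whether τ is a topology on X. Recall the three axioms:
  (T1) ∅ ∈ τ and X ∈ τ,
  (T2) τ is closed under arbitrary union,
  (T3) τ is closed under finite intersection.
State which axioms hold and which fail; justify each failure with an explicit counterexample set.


τ IS a topology on X.

Axiom (T1): ∅ ∈ τ? Yes; X ∈ τ? Yes.
Axiom (T2/T3): check pairwise unions and intersections of members of τ.
All pairwise intersections and unions checked — each lies in τ. Therefore τ satisfies (T1), (T2), (T3): it IS a topology on X.


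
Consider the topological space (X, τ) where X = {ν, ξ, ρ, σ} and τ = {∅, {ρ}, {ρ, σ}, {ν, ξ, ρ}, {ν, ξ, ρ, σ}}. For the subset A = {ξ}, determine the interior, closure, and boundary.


int(A) = ∅, cl(A) = {ν, ξ}, ∂A = {ν, ξ}.

Closed sets in (X, τ) are complements of opens:
  closed(X, τ) = {∅, {σ}, {ν, ξ}, {ν, ξ, σ}, {ν, ξ, ρ, σ}}.
int(A) = ⋃ {U ∈ τ : U ⊆ A}. Opens contained in A: ∅.
Taking the union of these: int(A) = ∅.
cl(A) = ⋂ {C closed : A ⊆ C}. Closed sets containing A: {ν, ξ}, {ν, ξ, σ}, {ν, ξ, ρ, σ}.
Intersecting these: cl(A) = {ν, ξ}.
∂A = cl(A) ∖ int(A) = {ν, ξ} ∖ ∅ = {ν, ξ}.


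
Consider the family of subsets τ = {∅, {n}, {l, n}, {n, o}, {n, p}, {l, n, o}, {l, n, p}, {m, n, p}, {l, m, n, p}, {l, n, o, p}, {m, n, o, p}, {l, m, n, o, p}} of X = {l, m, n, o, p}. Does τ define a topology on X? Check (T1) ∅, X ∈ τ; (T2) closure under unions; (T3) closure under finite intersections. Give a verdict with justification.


τ is NOT a topology on X.

Axiom (T1): ∅ ∈ τ? Yes; X ∈ τ? Yes.
Axiom (T2/T3): check pairwise unions and intersections of members of τ.
Counterexample for (T2): {n, o} ∪ {n, p} = {n, o, p} ∉ τ. Therefore τ is NOT a topology.


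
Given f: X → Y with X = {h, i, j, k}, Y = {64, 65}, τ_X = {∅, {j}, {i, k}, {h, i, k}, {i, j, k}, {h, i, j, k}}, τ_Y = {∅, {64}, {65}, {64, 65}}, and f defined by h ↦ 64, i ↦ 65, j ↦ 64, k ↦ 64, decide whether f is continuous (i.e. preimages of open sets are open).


f is NOT continuous.

Compute f^{-1}(U) for each U ∈ τ_Y:
  U = ∅: f^{-1}(U) = ∅ ∈ τ_X ✓.
  U = {64}: f^{-1}(U) = {h, j, k} ∉ τ_X ✗.
  U = {65}: f^{-1}(U) = {i} ∉ τ_X ✗.
  U = {64, 65}: f^{-1}(U) = {h, i, j, k} ∈ τ_X ✓.
Found U = {64} with f^{-1}(U) = {h, j, k} not in τ_X. Therefore f is NOT continuous.


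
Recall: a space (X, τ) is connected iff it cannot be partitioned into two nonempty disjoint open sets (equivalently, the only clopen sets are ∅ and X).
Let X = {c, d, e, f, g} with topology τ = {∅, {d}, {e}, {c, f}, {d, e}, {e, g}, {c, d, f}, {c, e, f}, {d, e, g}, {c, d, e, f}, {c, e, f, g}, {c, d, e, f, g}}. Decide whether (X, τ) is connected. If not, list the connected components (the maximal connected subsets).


(X, τ) is disconnected; components = [{d}, {c, f}, {e, g}].

Find clopen sets (U ∈ τ with X ∖ U ∈ τ):
  U = ∅, X ∖ U = {c, d, e, f, g} — both open, so U is clopen.
  U = {d}, X ∖ U = {c, e, f, g} — both open, so U is clopen.
  U = {c, f}, X ∖ U = {d, e, g} — both open, so U is clopen.
  U = {e, g}, X ∖ U = {c, d, f} — both open, so U is clopen.
  U = {c, d, f}, X ∖ U = {e, g} — both open, so U is clopen.
  U = {d, e, g}, X ∖ U = {c, f} — both open, so U is clopen.
  U = {c, e, f, g}, X ∖ U = {d} — both open, so U is clopen.
  U = {c, d, e, f, g}, X ∖ U = ∅ — both open, so U is clopen.
Nontrivial clopen(s) exist: e.g. {c, e, f, g}. So (X, τ) is disconnected.
Compute connected components by grouping points that agree on all clopens:
  component: {d}
  component: {c, f}
  component: {e, g}


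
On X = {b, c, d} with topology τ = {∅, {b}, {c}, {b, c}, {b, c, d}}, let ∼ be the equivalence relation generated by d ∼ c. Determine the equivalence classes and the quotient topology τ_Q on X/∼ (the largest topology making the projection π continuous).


X/∼ = {[b], [c=d]}; |τ_Q| = 3.

Equivalence classes: [b], [c=d].
Quotient map π: X → X/∼ sends b ↦ [b], c ↦ [c=d], d ↦ [c=d].
For each subset V ⊆ X/∼, compute π^{-1}(V) ⊆ X and check whether π^{-1}(V) ∈ τ. V is open in τ_Q iff π^{-1}(V) ∈ τ.
  V = {}: π^{-1}(V) = ∅ ∈ τ ✓.
  V = {[b]}: π^{-1}(V) = {b} ∈ τ ✓.
  V = {[c=d]}: π^{-1}(V) = {c, d} ∉ τ ✗.
  V = {[b], [c=d]}: π^{-1}(V) = {b, c, d} ∈ τ ✓.
Open sets in the quotient: τ_Q = {{}, {[b]}, {[b], [c=d]}} (3 elements).


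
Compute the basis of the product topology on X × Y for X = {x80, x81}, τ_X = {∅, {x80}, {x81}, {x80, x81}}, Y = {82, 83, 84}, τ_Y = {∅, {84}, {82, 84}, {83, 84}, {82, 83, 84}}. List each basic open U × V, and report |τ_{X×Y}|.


Basis B = {∅ × ∅, {x80} × {84}, {x81} × {84}, {x80} × {82, 84}, {x80} × {83, 84}, {x80, x81} × {84}, {x81} × {82, 84}, {x81} × {83, 84}, {x80} × {82, 83, 84}, {x81} × {82, 83, 84}, {x80, x81} × {82, 84}, {x80, x81} × {83, 84}, {x80, x81} × {82, 83, 84}}; |τ_{X×Y}| = 25.

Enumerate products U × V with U ∈ τ_X, V ∈ τ_Y (deduplicated):
  ∅ × ∅ = {} (∅)
  {x80} × {84} = {(x80,84)}
  {x81} × {84} = {(x81,84)}
  {x80} × {82, 84} = {(x80,82), (x80,84)}
  {x80} × {83, 84} = {(x80,83), (x80,84)}
  {x80, x81} × {84} = {(x80,84), (x81,84)}
  {x81} × {82, 84} = {(x81,82), (x81,84)}
  {x81} × {83, 84} = {(x81,83), (x81,84)}
  {x80} × {82, 83, 84} = {(x80,82), (x80,83), (x80,84)}
  {x81} × {82, 83, 84} = {(x81,82), (x81,83), (x81,84)}
  {x80, x81} × {82, 84} = {(x80,82), (x80,84), (x81,82), (x81,84)}
  {x80, x81} × {83, 84} = {(x80,83), (x80,84), (x81,83), (x81,84)}
  {x80, x81} × {82, 83, 84} = {(x80,82), (x80,83), (x80,84), (x81,82), (x81,83), (x81,84)}
These 13 distinct sets form the basis B.
Close under arbitrary unions to get τ_{X×Y}; counting gives |τ_{X×Y}| = 25.


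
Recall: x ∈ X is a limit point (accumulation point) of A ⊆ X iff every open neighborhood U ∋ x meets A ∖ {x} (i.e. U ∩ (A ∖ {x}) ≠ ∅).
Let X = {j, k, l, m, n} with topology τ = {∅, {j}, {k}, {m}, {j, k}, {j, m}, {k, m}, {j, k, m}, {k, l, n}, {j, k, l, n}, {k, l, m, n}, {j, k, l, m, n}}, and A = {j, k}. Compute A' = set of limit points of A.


A' = {l, n}

For each x ∈ X, list the open sets U ∈ τ with x ∈ U, then check whether U ∩ (A ∖ {x}) ≠ ∅ for every such U.
  x = j: open {j} ∋ x has {j} ∩ (A ∖ {j}) = ∅, so x is NOT a limit point.
  x = k: open {k} ∋ x has {k} ∩ (A ∖ {k}) = ∅, so x is NOT a limit point.
  x = l: opens ∋ x are {k, l, n}, {j, k, l, n}, {k, l, m, n}, {j, k, l, m, n}; each meets A ∖ {l}, so x IS a limit point.
  x = m: open {m} ∋ x has {m} ∩ (A ∖ {m}) = ∅, so x is NOT a limit point.
  x = n: opens ∋ x are {k, l, n}, {j, k, l, n}, {k, l, m, n}, {j, k, l, m, n}; each meets A ∖ {n}, so x IS a limit point.
Collecting: A' = {l, n}.


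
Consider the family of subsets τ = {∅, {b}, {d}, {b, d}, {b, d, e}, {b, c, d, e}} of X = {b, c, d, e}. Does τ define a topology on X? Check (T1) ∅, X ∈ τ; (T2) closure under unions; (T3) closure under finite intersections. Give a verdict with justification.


τ IS a topology on X.

Axiom (T1): ∅ ∈ τ? Yes; X ∈ τ? Yes.
Axiom (T2/T3): check pairwise unions and intersections of members of τ.
All pairwise intersections and unions checked — each lies in τ. Therefore τ satisfies (T1), (T2), (T3): it IS a topology on X.


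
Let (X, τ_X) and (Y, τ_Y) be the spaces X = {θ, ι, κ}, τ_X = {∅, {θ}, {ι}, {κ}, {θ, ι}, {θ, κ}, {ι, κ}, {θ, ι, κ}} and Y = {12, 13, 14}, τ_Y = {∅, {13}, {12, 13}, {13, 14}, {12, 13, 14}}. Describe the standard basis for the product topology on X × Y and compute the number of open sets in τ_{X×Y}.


Basis B = {∅ × ∅, {θ} × {13}, {ι} × {13}, {κ} × {13}, {θ} × {12, 13}, {θ} × {13, 14}, {θ, ι} × {13}, {θ, κ} × {13}, {ι} × {12, 13}, {ι} × {13, 14}, {ι, κ} × {13}, {κ} × {12, 13}, {κ} × {13, 14}, {θ} × {12, 13, 14}, {θ, ι, κ} × {13}, {ι} × {12, 13, 14}, {κ} × {12, 13, 14}, {θ, ι} × {12, 13}, {θ, κ} × {12, 13}, {θ, ι} × {13, 14}, {θ, κ} × {13, 14}, {ι, κ} × {12, 13}, {ι, κ} × {13, 14}, {θ, ι} × {12, 13, 14}, {θ, κ} × {12, 13, 14}, {θ, ι, κ} × {12, 13}, {θ, ι, κ} × {13, 14}, {ι, κ} × {12, 13, 14}, {θ, ι, κ} × {12, 13, 14}}; |τ_{X×Y}| = 125.

Enumerate products U × V with U ∈ τ_X, V ∈ τ_Y (deduplicated):
  ∅ × ∅ = {} (∅)
  {θ} × {13} = {(θ,13)}
  {ι} × {13} = {(ι,13)}
  {κ} × {13} = {(κ,13)}
  {θ} × {12, 13} = {(θ,12), (θ,13)}
  {θ} × {13, 14} = {(θ,13), (θ,14)}
  {θ, ι} × {13} = {(θ,13), (ι,13)}
  {θ, κ} × {13} = {(θ,13), (κ,13)}
  {ι} × {12, 13} = {(ι,12), (ι,13)}
  {ι} × {13, 14} = {(ι,13), (ι,14)}
  {ι, κ} × {13} = {(ι,13), (κ,13)}
  {κ} × {12, 13} = {(κ,12), (κ,13)}
  {κ} × {13, 14} = {(κ,13), (κ,14)}
  {θ} × {12, 13, 14} = {(θ,12), (θ,13), (θ,14)}
  {θ, ι, κ} × {13} = {(θ,13), (ι,13), (κ,13)}
  {ι} × {12, 13, 14} = {(ι,12), (ι,13), (ι,14)}
  {κ} × {12, 13, 14} = {(κ,12), (κ,13), (κ,14)}
  {θ, ι} × {12, 13} = {(θ,12), (θ,13), (ι,12), (ι,13)}
  {θ, κ} × {12, 13} = {(θ,12), (θ,13), (κ,12), (κ,13)}
  {θ, ι} × {13, 14} = {(θ,13), (θ,14), (ι,13), (ι,14)}
  {θ, κ} × {13, 14} = {(θ,13), (θ,14), (κ,13), (κ,14)}
  {ι, κ} × {12, 13} = {(ι,12), (ι,13), (κ,12), (κ,13)}
  {ι, κ} × {13, 14} = {(ι,13), (ι,14), (κ,13), (κ,14)}
  {θ, ι} × {12, 13, 14} = {(θ,12), (θ,13), (θ,14), (ι,12), (ι,13), (ι,14)}
  {θ, κ} × {12, 13, 14} = {(θ,12), (θ,13), (θ,14), (κ,12), (κ,13), (κ,14)}
  {θ, ι, κ} × {12, 13} = {(θ,12), (θ,13), (ι,12), (ι,13), (κ,12), (κ,13)}
  {θ, ι, κ} × {13, 14} = {(θ,13), (θ,14), (ι,13), (ι,14), (κ,13), (κ,14)}
  {ι, κ} × {12, 13, 14} = {(ι,12), (ι,13), (ι,14), (κ,12), (κ,13), (κ,14)}
  {θ, ι, κ} × {12, 13, 14} = {(θ,12), (θ,13), (θ,14), (ι,12), (ι,13), (ι,14), (κ,12), (κ,13), (κ,14)}
These 29 distinct sets form the basis B.
Close under arbitrary unions to get τ_{X×Y}; counting gives |τ_{X×Y}| = 125.


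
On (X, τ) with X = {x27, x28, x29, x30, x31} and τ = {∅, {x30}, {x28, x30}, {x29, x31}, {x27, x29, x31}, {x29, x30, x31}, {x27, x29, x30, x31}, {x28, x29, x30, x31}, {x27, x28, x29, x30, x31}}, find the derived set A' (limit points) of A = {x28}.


A' = ∅

For each x ∈ X, list the open sets U ∈ τ with x ∈ U, then check whether U ∩ (A ∖ {x}) ≠ ∅ for every such U.
  x = x27: open {x27, x29, x31} ∋ x has {x27, x29, x31} ∩ (A ∖ {x27}) = ∅, so x is NOT a limit point.
  x = x28: open {x28, x30} ∋ x has {x28, x30} ∩ (A ∖ {x28}) = ∅, so x is NOT a limit point.
  x = x29: open {x29, x31} ∋ x has {x29, x31} ∩ (A ∖ {x29}) = ∅, so x is NOT a limit point.
  x = x30: open {x30} ∋ x has {x30} ∩ (A ∖ {x30}) = ∅, so x is NOT a limit point.
  x = x31: open {x29, x31} ∋ x has {x29, x31} ∩ (A ∖ {x31}) = ∅, so x is NOT a limit point.
Collecting: A' = ∅.


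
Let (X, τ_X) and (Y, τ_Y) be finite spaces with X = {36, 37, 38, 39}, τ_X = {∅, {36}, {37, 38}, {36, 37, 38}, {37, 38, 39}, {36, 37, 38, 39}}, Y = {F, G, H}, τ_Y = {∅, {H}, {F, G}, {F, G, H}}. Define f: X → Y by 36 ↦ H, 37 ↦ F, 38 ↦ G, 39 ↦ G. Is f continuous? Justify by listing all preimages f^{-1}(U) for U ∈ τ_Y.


f IS continuous.

Compute f^{-1}(U) for each U ∈ τ_Y:
  U = ∅: f^{-1}(U) = ∅ ∈ τ_X ✓.
  U = {H}: f^{-1}(U) = {36} ∈ τ_X ✓.
  U = {F, G}: f^{-1}(U) = {37, 38, 39} ∈ τ_X ✓.
  U = {F, G, H}: f^{-1}(U) = {36, 37, 38, 39} ∈ τ_X ✓.
Every preimage lies in τ_X, so f IS continuous.


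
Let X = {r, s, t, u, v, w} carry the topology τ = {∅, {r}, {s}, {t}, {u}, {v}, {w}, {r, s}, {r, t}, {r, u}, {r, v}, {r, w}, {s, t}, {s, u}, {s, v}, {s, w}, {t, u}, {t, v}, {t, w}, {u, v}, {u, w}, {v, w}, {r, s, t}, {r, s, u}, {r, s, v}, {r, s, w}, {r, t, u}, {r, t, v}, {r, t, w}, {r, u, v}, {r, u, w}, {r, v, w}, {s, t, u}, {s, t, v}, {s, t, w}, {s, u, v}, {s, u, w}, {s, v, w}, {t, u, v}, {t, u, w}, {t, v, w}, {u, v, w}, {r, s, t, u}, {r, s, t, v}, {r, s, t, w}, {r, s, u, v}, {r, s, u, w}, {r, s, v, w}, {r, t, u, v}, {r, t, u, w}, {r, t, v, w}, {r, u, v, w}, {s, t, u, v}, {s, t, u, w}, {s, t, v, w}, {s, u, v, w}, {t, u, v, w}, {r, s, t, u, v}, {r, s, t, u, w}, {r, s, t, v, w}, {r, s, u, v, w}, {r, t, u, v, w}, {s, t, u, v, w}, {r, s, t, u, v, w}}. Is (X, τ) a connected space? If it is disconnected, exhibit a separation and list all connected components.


(X, τ) is disconnected; components = [{r}, {s}, {t}, {u}, {v}, {w}].

Find clopen sets (U ∈ τ with X ∖ U ∈ τ):
  U = ∅, X ∖ U = {r, s, t, u, v, w} — both open, so U is clopen.
  U = {r}, X ∖ U = {s, t, u, v, w} — both open, so U is clopen.
  U = {s}, X ∖ U = {r, t, u, v, w} — both open, so U is clopen.
  U = {t}, X ∖ U = {r, s, u, v, w} — both open, so U is clopen.
  U = {u}, X ∖ U = {r, s, t, v, w} — both open, so U is clopen.
  U = {v}, X ∖ U = {r, s, t, u, w} — both open, so U is clopen.
  U = {w}, X ∖ U = {r, s, t, u, v} — both open, so U is clopen.
  U = {r, s}, X ∖ U = {t, u, v, w} — both open, so U is clopen.
  U = {r, t}, X ∖ U = {s, u, v, w} — both open, so U is clopen.
  U = {r, u}, X ∖ U = {s, t, v, w} — both open, so U is clopen.
  U = {r, v}, X ∖ U = {s, t, u, w} — both open, so U is clopen.
  U = {r, w}, X ∖ U = {s, t, u, v} — both open, so U is clopen.
  U = {s, t}, X ∖ U = {r, u, v, w} — both open, so U is clopen.
  U = {s, u}, X ∖ U = {r, t, v, w} — both open, so U is clopen.
  U = {s, v}, X ∖ U = {r, t, u, w} — both open, so U is clopen.
  U = {s, w}, X ∖ U = {r, t, u, v} — both open, so U is clopen.
  U = {t, u}, X ∖ U = {r, s, v, w} — both open, so U is clopen.
  U = {t, v}, X ∖ U = {r, s, u, w} — both open, so U is clopen.
  U = {t, w}, X ∖ U = {r, s, u, v} — both open, so U is clopen.
  U = {u, v}, X ∖ U = {r, s, t, w} — both open, so U is clopen.
  U = {u, w}, X ∖ U = {r, s, t, v} — both open, so U is clopen.
  U = {v, w}, X ∖ U = {r, s, t, u} — both open, so U is clopen.
  U = {r, s, t}, X ∖ U = {u, v, w} — both open, so U is clopen.
  U = {r, s, u}, X ∖ U = {t, v, w} — both open, so U is clopen.
  U = {r, s, v}, X ∖ U = {t, u, w} — both open, so U is clopen.
  U = {r, s, w}, X ∖ U = {t, u, v} — both open, so U is clopen.
  U = {r, t, u}, X ∖ U = {s, v, w} — both open, so U is clopen.
  U = {r, t, v}, X ∖ U = {s, u, w} — both open, so U is clopen.
  U = {r, t, w}, X ∖ U = {s, u, v} — both open, so U is clopen.
  U = {r, u, v}, X ∖ U = {s, t, w} — both open, so U is clopen.
  U = {r, u, w}, X ∖ U = {s, t, v} — both open, so U is clopen.
  U = {r, v, w}, X ∖ U = {s, t, u} — both open, so U is clopen.
  U = {s, t, u}, X ∖ U = {r, v, w} — both open, so U is clopen.
  U = {s, t, v}, X ∖ U = {r, u, w} — both open, so U is clopen.
  U = {s, t, w}, X ∖ U = {r, u, v} — both open, so U is clopen.
  U = {s, u, v}, X ∖ U = {r, t, w} — both open, so U is clopen.
  U = {s, u, w}, X ∖ U = {r, t, v} — both open, so U is clopen.
  U = {s, v, w}, X ∖ U = {r, t, u} — both open, so U is clopen.
  U = {t, u, v}, X ∖ U = {r, s, w} — both open, so U is clopen.
  U = {t, u, w}, X ∖ U = {r, s, v} — both open, so U is clopen.
  U = {t, v, w}, X ∖ U = {r, s, u} — both open, so U is clopen.
  U = {u, v, w}, X ∖ U = {r, s, t} — both open, so U is clopen.
  U = {r, s, t, u}, X ∖ U = {v, w} — both open, so U is clopen.
  U = {r, s, t, v}, X ∖ U = {u, w} — both open, so U is clopen.
  U = {r, s, t, w}, X ∖ U = {u, v} — both open, so U is clopen.
  U = {r, s, u, v}, X ∖ U = {t, w} — both open, so U is clopen.
  U = {r, s, u, w}, X ∖ U = {t, v} — both open, so U is clopen.
  U = {r, s, v, w}, X ∖ U = {t, u} — both open, so U is clopen.
  U = {r, t, u, v}, X ∖ U = {s, w} — both open, so U is clopen.
  U = {r, t, u, w}, X ∖ U = {s, v} — both open, so U is clopen.
  U = {r, t, v, w}, X ∖ U = {s, u} — both open, so U is clopen.
  U = {r, u, v, w}, X ∖ U = {s, t} — both open, so U is clopen.
  U = {s, t, u, v}, X ∖ U = {r, w} — both open, so U is clopen.
  U = {s, t, u, w}, X ∖ U = {r, v} — both open, so U is clopen.
  U = {s, t, v, w}, X ∖ U = {r, u} — both open, so U is clopen.
  U = {s, u, v, w}, X ∖ U = {r, t} — both open, so U is clopen.
  U = {t, u, v, w}, X ∖ U = {r, s} — both open, so U is clopen.
  U = {r, s, t, u, v}, X ∖ U = {w} — both open, so U is clopen.
  U = {r, s, t, u, w}, X ∖ U = {v} — both open, so U is clopen.
  U = {r, s, t, v, w}, X ∖ U = {u} — both open, so U is clopen.
  U = {r, s, u, v, w}, X ∖ U = {t} — both open, so U is clopen.
  U = {r, t, u, v, w}, X ∖ U = {s} — both open, so U is clopen.
  U = {s, t, u, v, w}, X ∖ U = {r} — both open, so U is clopen.
  U = {r, s, t, u, v, w}, X ∖ U = ∅ — both open, so U is clopen.
Nontrivial clopen(s) exist: e.g. {t}. So (X, τ) is disconnected.
Compute connected components by grouping points that agree on all clopens:
  component: {r}
  component: {s}
  component: {t}
  component: {u}
  component: {v}
  component: {w}
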